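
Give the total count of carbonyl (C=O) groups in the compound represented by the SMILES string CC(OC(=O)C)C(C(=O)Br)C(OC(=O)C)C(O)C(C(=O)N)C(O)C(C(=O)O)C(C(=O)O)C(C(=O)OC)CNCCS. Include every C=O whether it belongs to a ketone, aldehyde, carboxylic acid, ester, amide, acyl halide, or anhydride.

7

CH(OCOCH3): ester, 1 C=O (running total 1).
CH(COBr): acyl halide, 1 C=O (running total 2).
CH(OCOCH3): ester, 1 C=O (running total 3).
CH(CONH2): amide, 1 C=O (running total 4).
CH(COOH): carboxylic acid, 1 C=O (running total 5).
CH(COOH): carboxylic acid, 1 C=O (running total 6).
CH(COOCH3): ester, 1 C=O (running total 7).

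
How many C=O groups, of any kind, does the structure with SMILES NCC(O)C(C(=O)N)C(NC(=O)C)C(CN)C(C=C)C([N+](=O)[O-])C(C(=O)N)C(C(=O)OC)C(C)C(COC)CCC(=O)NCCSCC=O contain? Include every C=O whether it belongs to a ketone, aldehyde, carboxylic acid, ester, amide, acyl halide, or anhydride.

CH(CONH2): amide, 1 C=O (running total 1).
CH(NHCOCH3): amide, 1 C=O (running total 2).
CH(CONH2): amide, 1 C=O (running total 3).
CH(COOCH3): ester, 1 C=O (running total 4).
CH2CONHCH2: amide, 1 C=O (running total 5).
CHO: aldehyde, 1 C=O (running total 6).

6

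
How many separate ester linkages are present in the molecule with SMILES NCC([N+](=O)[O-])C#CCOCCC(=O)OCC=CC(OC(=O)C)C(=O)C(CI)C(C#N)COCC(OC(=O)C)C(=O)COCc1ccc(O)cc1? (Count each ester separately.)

–NH2 on an sp³ carbon with no adjacent C=O → amine.
–NO2 on an sp³ carbon → nitro (the N=O is not a carbonyl).
C≡C triple bond → alkyne.
C–O–C with sp³ carbons on both sides and no adjacent C=O → ether.
–C(=O)–O–C with C on the carbonyl side → ester.
C=C double bond → alkene.
pendant –OC(=O)CH3: an acyloxy group → ester.
–C(=O)– with carbon on both sides → ketone.
pendant –CH2X: halogen on sp³ carbon → alkyl halide.
pendant –C≡N: nitrile.
C–O–C with sp³ carbons on both sides and no adjacent C=O → ether.
pendant –OC(=O)CH3: an acyloxy group → ester.
–C(=O)– with carbon on both sides → ketone.
C–O–C with sp³ carbons on both sides and no adjacent C=O → ether.
–OH attached directly to an aromatic ring → phenol (not alcohol); the ring itself is an arene.
Ester appears at: CH2COOCH2, CH(OCOCH3), CH(OCOCH3) → 3.

3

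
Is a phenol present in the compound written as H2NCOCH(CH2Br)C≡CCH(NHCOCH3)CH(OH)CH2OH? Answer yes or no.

no

–C(=O)NH2: carbonyl C bonded to C and to N → amide (the N is not a separate amine).
pendant –CH2X: halogen on sp³ carbon → alkyl halide.
C≡C triple bond → alkyne.
pendant –NHC(=O)CH3: N bonded to a carbonyl → amide (not amine).
–OH on an sp³ carbon → alcohol (secondary).
–OH on an sp³ carbon → alcohol.
In each of CH(OH) and CH2OH, the –OH is on an sp³ carbon, not on an aromatic ring, so it is an alcohol.
The groups actually present are: alcohol, alkyl halide, alkyne, amide.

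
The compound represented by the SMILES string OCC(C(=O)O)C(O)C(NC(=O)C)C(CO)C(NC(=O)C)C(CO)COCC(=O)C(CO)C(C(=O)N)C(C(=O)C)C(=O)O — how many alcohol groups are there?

Taking each segment in turn:
  HOCH2: HO– on an sp³ carbon → alcohol.
  CH(COOH): pendant –COOH: carbonyl C bonded to C and –OH → carboxylic acid.
  CH(OH): –OH on an sp³ carbon → alcohol (secondary).
  CH(NHCOCH3): pendant –NHC(=O)CH3: N bonded to a carbonyl → amide (not amine).
  CH(CH2OH): pendant –CH2OH on an sp³ backbone C → alcohol.
  CH(NHCOCH3): pendant –NHC(=O)CH3: N bonded to a carbonyl → amide (not amine).
  CH(CH2OH): pendant –CH2OH on an sp³ backbone C → alcohol.
  CH2OCH2: C–O–C with sp³ carbons on both sides and no adjacent C=O → ether.
  CO: –C(=O)– with carbon on both sides → ketone.
  CH(CH2OH): pendant –CH2OH on an sp³ backbone C → alcohol.
  CH(CONH2): pendant –CONH2: carbonyl C bonded to C and N → amide.
  CH(COCH3): pendant –COCH3: carbonyl C bonded to two carbons → ketone.
  COOH: –COOH: carbonyl C bonded to –OH and C → carboxylic acid (the –OH is not a separate alcohol).
Alcohol appears at: HOCH2, CH(OH), CH(CH2OH), CH(CH2OH), CH(CH2OH) → 5.

5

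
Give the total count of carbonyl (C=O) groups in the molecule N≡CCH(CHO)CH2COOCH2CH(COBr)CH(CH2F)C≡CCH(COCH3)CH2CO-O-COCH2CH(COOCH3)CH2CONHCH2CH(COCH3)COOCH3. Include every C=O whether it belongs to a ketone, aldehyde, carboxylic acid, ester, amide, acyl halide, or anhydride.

CH(CHO): aldehyde, 1 C=O (running total 1).
CH2COOCH2: ester, 1 C=O (running total 2).
CH(COBr): acyl halide, 1 C=O (running total 3).
CH(COCH3): ketone, 1 C=O (running total 4).
CH2CO-O-COCH2: anhydride, 2 C=O (running total 6).
CH(COOCH3): ester, 1 C=O (running total 7).
CH2CONHCH2: amide, 1 C=O (running total 8).
CH(COCH3): ketone, 1 C=O (running total 9).
COOCH3: ester, 1 C=O (running total 10).

10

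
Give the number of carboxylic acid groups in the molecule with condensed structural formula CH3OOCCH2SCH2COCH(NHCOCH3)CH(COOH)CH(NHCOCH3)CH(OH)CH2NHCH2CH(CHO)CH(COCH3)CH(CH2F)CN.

1

Reading the structure from left to right:
  CH3OOC: CH3O–C(=O)–: carbonyl C bonded to C and to –OCH3 → ester (not ketone + ether).
  CH2SCH2: C–S–C linkage → sulfide (thioether).
  CO: –C(=O)– with carbon on both sides → ketone.
  CH(NHCOCH3): pendant –NHC(=O)CH3: N bonded to a carbonyl → amide (not amine).
  CH(COOH): pendant –COOH: carbonyl C bonded to C and –OH → carboxylic acid.
  CH(NHCOCH3): pendant –NHC(=O)CH3: N bonded to a carbonyl → amide (not amine).
  CH(OH): –OH on an sp³ carbon → alcohol (secondary).
  CH2NHCH2: C–N–C with sp³ carbons and no adjacent C=O → amine (secondary).
  CH(CHO): pendant –CHO: carbonyl C bonded to C and H → aldehyde.
  CH(COCH3): pendant –COCH3: carbonyl C bonded to two carbons → ketone.
  CH(CH2F): pendant –CH2X: halogen on sp³ carbon → alkyl halide.
  CN: –C≡N: carbon triple-bonded to nitrogen → nitrile.
Carboxylic acid appears at: CH(COOH) → 1.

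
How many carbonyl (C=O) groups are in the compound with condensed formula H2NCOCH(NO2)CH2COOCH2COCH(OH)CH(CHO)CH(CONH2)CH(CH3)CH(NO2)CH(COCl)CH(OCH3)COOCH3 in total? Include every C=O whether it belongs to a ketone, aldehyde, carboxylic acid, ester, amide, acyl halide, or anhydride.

7

H2NCO: amide, 1 C=O (running total 1).
CH2COOCH2: ester, 1 C=O (running total 2).
CO: ketone, 1 C=O (running total 3).
CH(CHO): aldehyde, 1 C=O (running total 4).
CH(CONH2): amide, 1 C=O (running total 5).
CH(COCl): acyl halide, 1 C=O (running total 6).
COOCH3: ester, 1 C=O (running total 7).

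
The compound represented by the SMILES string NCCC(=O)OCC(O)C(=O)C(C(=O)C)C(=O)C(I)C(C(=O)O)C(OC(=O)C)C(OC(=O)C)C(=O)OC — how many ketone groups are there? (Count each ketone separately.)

Taking each segment in turn:
  H2NCH2: –NH2 on an sp³ carbon with no adjacent C=O → amine.
  CH2COOCH2: –C(=O)–O–C with C on the carbonyl side → ester.
  CH(OH): –OH on an sp³ carbon → alcohol (secondary).
  CO: –C(=O)– with carbon on both sides → ketone.
  CH(COCH3): pendant –COCH3: carbonyl C bonded to two carbons → ketone.
  CO: –C(=O)– with carbon on both sides → ketone.
  CH(I): halogen on an sp³ carbon → alkyl halide.
  CH(COOH): pendant –COOH: carbonyl C bonded to C and –OH → carboxylic acid.
  CH(OCOCH3): pendant –OC(=O)CH3: an acyloxy group → ester.
  CH(OCOCH3): pendant –OC(=O)CH3: an acyloxy group → ester.
  COOCH3: –C(=O)OCH3: carbonyl C bonded to C and to –OCH3 → ester (not ketone + ether).
Ketone appears at: CO, CH(COCH3), CO → 3.

3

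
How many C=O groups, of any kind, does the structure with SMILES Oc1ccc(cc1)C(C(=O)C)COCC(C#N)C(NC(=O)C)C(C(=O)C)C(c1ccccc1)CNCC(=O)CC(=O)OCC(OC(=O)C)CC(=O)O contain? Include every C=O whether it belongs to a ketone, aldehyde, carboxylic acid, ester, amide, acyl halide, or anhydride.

CH(COCH3): ketone, 1 C=O (running total 1).
CH(NHCOCH3): amide, 1 C=O (running total 2).
CH(COCH3): ketone, 1 C=O (running total 3).
CO: ketone, 1 C=O (running total 4).
CH2COOCH2: ester, 1 C=O (running total 5).
CH(OCOCH3): ester, 1 C=O (running total 6).
COOH: carboxylic acid, 1 C=O (running total 7).

7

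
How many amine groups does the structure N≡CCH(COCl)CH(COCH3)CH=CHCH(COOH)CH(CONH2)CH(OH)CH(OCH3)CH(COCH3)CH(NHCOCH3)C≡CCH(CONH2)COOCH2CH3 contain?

Working along the chain:
  N≡C: N≡C–: carbon triple-bonded to nitrogen → nitrile.
  CH(COCl): pendant –C(=O)X: carbonyl C bonded to C and halogen → acyl halide.
  CH(COCH3): pendant –COCH3: carbonyl C bonded to two carbons → ketone.
  CH=CH: C=C double bond → alkene.
  CH(COOH): pendant –COOH: carbonyl C bonded to C and –OH → carboxylic acid.
  CH(CONH2): pendant –CONH2: carbonyl C bonded to C and N → amide.
  CH(OH): –OH on an sp³ carbon → alcohol (secondary).
  CH(OCH3): pendant –OCH3: C–O–C with sp³ C, no adjacent C=O → ether.
  CH(COCH3): pendant –COCH3: carbonyl C bonded to two carbons → ketone.
  CH(NHCOCH3): pendant –NHC(=O)CH3: N bonded to a carbonyl → amide (not amine).
  C≡C: C≡C triple bond → alkyne.
  CH(CONH2): pendant –CONH2: carbonyl C bonded to C and N → amide.
  COOCH2CH3: –C(=O)OCH2CH3: carbonyl C bonded to C and to –OEt → ester.
No segment is a amine: N≡C is nitrile, not amine; CH(CONH2) is amide, not amine; CH(NHCOCH3) is amide, not amine. → 0.

0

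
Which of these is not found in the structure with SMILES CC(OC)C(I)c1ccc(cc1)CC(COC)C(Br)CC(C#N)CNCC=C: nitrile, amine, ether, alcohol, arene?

alcohol

amine: present (CH2NHCH2 — C–N–C with sp³ carbons and no adjacent C=O → amine (secondary)).
arene: present (C6H4 — para-disubstituted benzene ring → arene).
ether: present (CH(OCH3) — pendant –OCH3: C–O–C with sp³ C, no adjacent C=O → ether).
nitrile: present (CH(CN) — pendant –C≡N: nitrile).
alcohol: no segment matches this pattern.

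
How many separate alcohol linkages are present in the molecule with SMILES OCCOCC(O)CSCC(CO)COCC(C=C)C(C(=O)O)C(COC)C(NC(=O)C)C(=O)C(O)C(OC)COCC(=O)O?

4

Reading the structure from left to right:
  HOCH2: HO– on an sp³ carbon → alcohol.
  CH2OCH2: C–O–C with sp³ carbons on both sides and no adjacent C=O → ether.
  CH(OH): –OH on an sp³ carbon → alcohol (secondary).
  CH2SCH2: C–S–C linkage → sulfide (thioether).
  CH(CH2OH): pendant –CH2OH on an sp³ backbone C → alcohol.
  CH2OCH2: C–O–C with sp³ carbons on both sides and no adjacent C=O → ether.
  CH(CH=CH2): pendant –CH=CH2: C=C double bond → alkene.
  CH(COOH): pendant –COOH: carbonyl C bonded to C and –OH → carboxylic acid.
  CH(CH2OCH3): pendant –CH2OCH3: C–O–C linkage → ether.
  CH(NHCOCH3): pendant –NHC(=O)CH3: N bonded to a carbonyl → amide (not amine).
  CO: –C(=O)– with carbon on both sides → ketone.
  CH(OH): –OH on an sp³ carbon → alcohol (secondary).
  CH(OCH3): pendant –OCH3: C–O–C with sp³ C, no adjacent C=O → ether.
  CH2OCH2: C–O–C with sp³ carbons on both sides and no adjacent C=O → ether.
  COOH: –COOH: carbonyl C bonded to –OH and C → carboxylic acid (the –OH is not a separate alcohol).
Alcohol appears at: HOCH2, CH(OH), CH(CH2OH), CH(OH) → 4.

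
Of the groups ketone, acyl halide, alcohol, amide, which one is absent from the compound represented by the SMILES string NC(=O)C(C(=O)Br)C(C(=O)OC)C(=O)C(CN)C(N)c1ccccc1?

ketone: present (CO — –C(=O)– with carbon on both sides → ketone).
amide: present (H2NCO — –C(=O)NH2: carbonyl C bonded to C and to N → amide (the N is not a separate amine)).
acyl halide: present (CH(COBr) — pendant –C(=O)X: carbonyl C bonded to C and halogen → acyl halide).
alcohol: no segment matches this pattern.

alcohol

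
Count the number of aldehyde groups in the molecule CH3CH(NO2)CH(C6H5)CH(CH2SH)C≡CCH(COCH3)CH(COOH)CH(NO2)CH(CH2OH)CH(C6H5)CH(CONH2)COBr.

0

–NO2 on an sp³ carbon → nitro (the N=O is not a carbonyl).
pendant –C6H5: benzene ring → arene.
pendant –CH2SH → thiol.
C≡C triple bond → alkyne.
pendant –COCH3: carbonyl C bonded to two carbons → ketone.
pendant –COOH: carbonyl C bonded to C and –OH → carboxylic acid.
–NO2 on an sp³ carbon → nitro (the N=O is not a carbonyl).
pendant –CH2OH on an sp³ backbone C → alcohol.
pendant –C6H5: benzene ring → arene.
pendant –CONH2: carbonyl C bonded to C and N → amide.
–C(=O)Br: carbonyl C bonded to C and to a halogen → acyl halide (not alkyl halide).
No segment is a aldehyde: CH(COCH3) is ketone, not aldehyde; CH(COOH) is carboxylic acid, not aldehyde; COBr is acyl halide, not aldehyde. → 0.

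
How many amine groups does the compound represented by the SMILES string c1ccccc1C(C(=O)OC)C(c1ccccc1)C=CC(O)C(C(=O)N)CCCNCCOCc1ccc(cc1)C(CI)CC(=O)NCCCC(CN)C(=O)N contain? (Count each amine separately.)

2

Reading the structure from left to right:
  C6H5: C6H5– phenyl ring → arene.
  CH(COOCH3): pendant –COOCH3: carbonyl C bonded to C and –OCH3 → ester.
  CH(C6H5): pendant –C6H5: benzene ring → arene.
  CH=CH: C=C double bond → alkene.
  CH(OH): –OH on an sp³ carbon → alcohol (secondary).
  CH(CONH2): pendant –CONH2: carbonyl C bonded to C and N → amide.
  CH2NHCH2: C–N–C with sp³ carbons and no adjacent C=O → amine (secondary).
  CH2OCH2: C–O–C with sp³ carbons on both sides and no adjacent C=O → ether.
  C6H4: para-disubstituted benzene ring → arene.
  CH(CH2I): pendant –CH2X: halogen on sp³ carbon → alkyl halide.
  CH2CONHCH2: –C(=O)–N– linkage → amide (the N is not an amine).
  CH(CH2NH2): pendant –CH2NH2: N on sp³ C, no adjacent C=O → amine.
  CONH2: –C(=O)NH2: carbonyl C bonded to C and to N → amide (the N is not a separate amine).
Amine appears at: CH2NHCH2, CH(CH2NH2) → 2.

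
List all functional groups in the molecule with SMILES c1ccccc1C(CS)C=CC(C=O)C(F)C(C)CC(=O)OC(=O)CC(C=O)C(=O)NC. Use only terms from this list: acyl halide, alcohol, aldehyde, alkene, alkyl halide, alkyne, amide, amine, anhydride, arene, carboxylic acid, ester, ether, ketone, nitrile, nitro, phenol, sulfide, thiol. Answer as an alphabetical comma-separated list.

Working along the chain:
  C6H5: C6H5– phenyl ring → arene.
  CH(CH2SH): pendant –CH2SH → thiol.
  CH=CH: C=C double bond → alkene.
  CH(CHO): pendant –CHO: carbonyl C bonded to C and H → aldehyde.
  CH(F): halogen on an sp³ carbon → alkyl halide.
  CH2CO-O-COCH2: two acyl groups sharing one oxygen, –C(=O)–O–C(=O)– → anhydride.
  CH(CHO): pendant –CHO: carbonyl C bonded to C and H → aldehyde.
  CONHCH3: –C(=O)NHCH3: carbonyl C bonded to C and to N → amide (the N is not an amine).

aldehyde, alkene, alkyl halide, amide, anhydride, arene, thiol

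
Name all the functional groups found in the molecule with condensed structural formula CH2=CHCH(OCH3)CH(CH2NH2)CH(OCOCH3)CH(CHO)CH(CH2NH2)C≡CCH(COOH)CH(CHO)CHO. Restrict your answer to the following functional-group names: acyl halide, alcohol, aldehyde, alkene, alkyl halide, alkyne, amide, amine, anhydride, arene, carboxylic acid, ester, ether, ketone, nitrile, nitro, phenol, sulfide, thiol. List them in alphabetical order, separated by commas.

C=C double bond → alkene.
pendant –OCH3: C–O–C with sp³ C, no adjacent C=O → ether.
pendant –CH2NH2: N on sp³ C, no adjacent C=O → amine.
pendant –OC(=O)CH3: an acyloxy group → ester.
pendant –CHO: carbonyl C bonded to C and H → aldehyde.
pendant –CH2NH2: N on sp³ C, no adjacent C=O → amine.
C≡C triple bond → alkyne.
pendant –COOH: carbonyl C bonded to C and –OH → carboxylic acid.
pendant –CHO: carbonyl C bonded to C and H → aldehyde.
terminal –CHO: carbonyl C bonded to H and C → aldehyde.

aldehyde, alkene, alkyne, amine, carboxylic acid, ester, ether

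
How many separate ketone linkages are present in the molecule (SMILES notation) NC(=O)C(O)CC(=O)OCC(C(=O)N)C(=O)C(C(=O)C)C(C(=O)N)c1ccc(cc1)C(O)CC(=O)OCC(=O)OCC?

Taking each segment in turn:
  H2NCO: –C(=O)NH2: carbonyl C bonded to C and to N → amide (the N is not a separate amine).
  CH(OH): –OH on an sp³ carbon → alcohol (secondary).
  CH2COOCH2: –C(=O)–O–C with C on the carbonyl side → ester.
  CH(CONH2): pendant –CONH2: carbonyl C bonded to C and N → amide.
  CO: –C(=O)– with carbon on both sides → ketone.
  CH(COCH3): pendant –COCH3: carbonyl C bonded to two carbons → ketone.
  CH(CONH2): pendant –CONH2: carbonyl C bonded to C and N → amide.
  C6H4: para-disubstituted benzene ring → arene.
  CH(OH): –OH on an sp³ carbon → alcohol (secondary).
  CH2COOCH2: –C(=O)–O–C with C on the carbonyl side → ester.
  COOCH2CH3: –C(=O)OCH2CH3: carbonyl C bonded to C and to –OEt → ester.
Ketone appears at: CO, CH(COCH3) → 2.

2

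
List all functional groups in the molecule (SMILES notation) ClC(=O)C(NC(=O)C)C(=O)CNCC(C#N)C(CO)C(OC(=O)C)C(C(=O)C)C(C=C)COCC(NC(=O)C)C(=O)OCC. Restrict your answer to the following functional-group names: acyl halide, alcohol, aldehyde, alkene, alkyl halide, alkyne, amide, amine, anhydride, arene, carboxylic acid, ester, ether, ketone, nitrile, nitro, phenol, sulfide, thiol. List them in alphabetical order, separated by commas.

–C(=O)Cl: carbonyl C bonded to C and to a halogen → acyl halide (not alkyl halide).
pendant –NHC(=O)CH3: N bonded to a carbonyl → amide (not amine).
–C(=O)– with carbon on both sides → ketone.
C–N–C with sp³ carbons and no adjacent C=O → amine (secondary).
pendant –C≡N: nitrile.
pendant –CH2OH on an sp³ backbone C → alcohol.
pendant –OC(=O)CH3: an acyloxy group → ester.
pendant –COCH3: carbonyl C bonded to two carbons → ketone.
pendant –CH=CH2: C=C double bond → alkene.
C–O–C with sp³ carbons on both sides and no adjacent C=O → ether.
pendant –NHC(=O)CH3: N bonded to a carbonyl → amide (not amine).
–C(=O)OCH2CH3: carbonyl C bonded to C and to –OEt → ester.

acyl halide, alcohol, alkene, amide, amine, ester, ether, ketone, nitrile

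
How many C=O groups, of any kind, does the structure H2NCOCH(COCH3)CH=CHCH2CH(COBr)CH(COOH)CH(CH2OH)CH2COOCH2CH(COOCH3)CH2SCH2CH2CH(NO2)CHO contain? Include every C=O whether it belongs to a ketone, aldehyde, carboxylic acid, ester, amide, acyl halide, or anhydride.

H2NCO: amide, 1 C=O (running total 1).
CH(COCH3): ketone, 1 C=O (running total 2).
CH(COBr): acyl halide, 1 C=O (running total 3).
CH(COOH): carboxylic acid, 1 C=O (running total 4).
CH2COOCH2: ester, 1 C=O (running total 5).
CH(COOCH3): ester, 1 C=O (running total 6).
CHO: aldehyde, 1 C=O (running total 7).

7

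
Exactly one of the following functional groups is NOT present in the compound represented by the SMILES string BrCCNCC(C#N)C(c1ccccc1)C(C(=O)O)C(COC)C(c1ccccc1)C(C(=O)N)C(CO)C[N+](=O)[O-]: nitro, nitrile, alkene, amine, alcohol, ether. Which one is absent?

alkene

ether: present (CH(CH2OCH3) — pendant –CH2OCH3: C–O–C linkage → ether).
nitro: present (CH2NO2 — –NO2 on carbon → nitro group).
amine: present (CH2NHCH2 — C–N–C with sp³ carbons and no adjacent C=O → amine (secondary)).
alcohol: present (CH(CH2OH) — pendant –CH2OH on an sp³ backbone C → alcohol).
nitrile: present (CH(CN) — pendant –C≡N: nitrile).
alkene: absent. In CH(C6H5), the C=C units are part of an aromatic ring, which is an arene, not an isolated alkene.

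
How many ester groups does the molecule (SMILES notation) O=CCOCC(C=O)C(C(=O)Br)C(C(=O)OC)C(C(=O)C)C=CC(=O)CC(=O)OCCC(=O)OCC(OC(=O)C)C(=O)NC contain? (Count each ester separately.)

Taking each segment in turn:
  OHC: terminal –CHO: carbonyl C bonded to H and C → aldehyde.
  CH2OCH2: C–O–C with sp³ carbons on both sides and no adjacent C=O → ether.
  CH(CHO): pendant –CHO: carbonyl C bonded to C and H → aldehyde.
  CH(COBr): pendant –C(=O)X: carbonyl C bonded to C and halogen → acyl halide.
  CH(COOCH3): pendant –COOCH3: carbonyl C bonded to C and –OCH3 → ester.
  CH(COCH3): pendant –COCH3: carbonyl C bonded to two carbons → ketone.
  CH=CH: C=C double bond → alkene.
  CO: –C(=O)– with carbon on both sides → ketone.
  CH2COOCH2: –C(=O)–O–C with C on the carbonyl side → ester.
  CH2COOCH2: –C(=O)–O–C with C on the carbonyl side → ester.
  CH(OCOCH3): pendant –OC(=O)CH3: an acyloxy group → ester.
  CONHCH3: –C(=O)NHCH3: carbonyl C bonded to C and to N → amide (the N is not an amine).
Ester appears at: CH(COOCH3), CH2COOCH2, CH2COOCH2, CH(OCOCH3) → 4.

4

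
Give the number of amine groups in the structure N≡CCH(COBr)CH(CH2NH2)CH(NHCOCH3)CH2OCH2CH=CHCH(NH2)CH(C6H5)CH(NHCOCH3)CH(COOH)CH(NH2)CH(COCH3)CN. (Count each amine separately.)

Reading the structure from left to right:
  N≡C: N≡C–: carbon triple-bonded to nitrogen → nitrile.
  CH(COBr): pendant –C(=O)X: carbonyl C bonded to C and halogen → acyl halide.
  CH(CH2NH2): pendant –CH2NH2: N on sp³ C, no adjacent C=O → amine.
  CH(NHCOCH3): pendant –NHC(=O)CH3: N bonded to a carbonyl → amide (not amine).
  CH2OCH2: C–O–C with sp³ carbons on both sides and no adjacent C=O → ether.
  CH=CH: C=C double bond → alkene.
  CH(NH2): –NH2 on an sp³ carbon with no adjacent C=O → amine.
  CH(C6H5): pendant –C6H5: benzene ring → arene.
  CH(NHCOCH3): pendant –NHC(=O)CH3: N bonded to a carbonyl → amide (not amine).
  CH(COOH): pendant –COOH: carbonyl C bonded to C and –OH → carboxylic acid.
  CH(NH2): –NH2 on an sp³ carbon with no adjacent C=O → amine.
  CH(COCH3): pendant –COCH3: carbonyl C bonded to two carbons → ketone.
  CN: –C≡N: carbon triple-bonded to nitrogen → nitrile.
Amine appears at: CH(CH2NH2), CH(NH2), CH(NH2) → 3.

3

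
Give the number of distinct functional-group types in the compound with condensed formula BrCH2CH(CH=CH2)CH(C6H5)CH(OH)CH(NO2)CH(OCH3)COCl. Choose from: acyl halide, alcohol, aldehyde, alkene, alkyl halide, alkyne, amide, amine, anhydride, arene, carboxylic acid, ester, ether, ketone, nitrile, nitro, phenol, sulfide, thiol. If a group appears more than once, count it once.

Working along the chain:
  BrCH2: halogen on an sp³ carbon → alkyl halide.
  CH(CH=CH2): pendant –CH=CH2: C=C double bond → alkene.
  CH(C6H5): pendant –C6H5: benzene ring → arene.
  CH(OH): –OH on an sp³ carbon → alcohol (secondary).
  CH(NO2): –NO2 on an sp³ carbon → nitro (the N=O is not a carbonyl).
  CH(OCH3): pendant –OCH3: C–O–C with sp³ C, no adjacent C=O → ether.
  COCl: –C(=O)Cl: carbonyl C bonded to C and to a halogen → acyl halide (not alkyl halide).
Distinct types present: acyl halide, alcohol, alkene, alkyl halide, arene, ether, nitro.

7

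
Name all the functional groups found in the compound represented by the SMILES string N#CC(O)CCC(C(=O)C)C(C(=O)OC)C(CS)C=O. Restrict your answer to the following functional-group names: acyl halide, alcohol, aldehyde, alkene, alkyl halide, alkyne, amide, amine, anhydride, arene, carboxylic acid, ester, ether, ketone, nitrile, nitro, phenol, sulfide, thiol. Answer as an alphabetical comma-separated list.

Reading the structure from left to right:
  N≡C: N≡C–: carbon triple-bonded to nitrogen → nitrile.
  CH(OH): –OH on an sp³ carbon → alcohol (secondary).
  CH(COCH3): pendant –COCH3: carbonyl C bonded to two carbons → ketone.
  CH(COOCH3): pendant –COOCH3: carbonyl C bonded to C and –OCH3 → ester.
  CH(CH2SH): pendant –CH2SH → thiol.
  CHO: terminal –CHO: carbonyl C bonded to H and C → aldehyde.

alcohol, aldehyde, ester, ketone, nitrile, thiol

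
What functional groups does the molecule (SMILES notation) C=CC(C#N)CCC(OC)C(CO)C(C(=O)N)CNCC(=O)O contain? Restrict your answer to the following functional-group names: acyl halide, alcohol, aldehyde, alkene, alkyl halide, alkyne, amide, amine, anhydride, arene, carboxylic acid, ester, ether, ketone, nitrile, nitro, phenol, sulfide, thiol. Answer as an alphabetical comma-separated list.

alcohol, alkene, amide, amine, carboxylic acid, ether, nitrile

Working along the chain:
  CH2=CH: C=C double bond → alkene.
  CH(CN): pendant –C≡N: nitrile.
  CH(OCH3): pendant –OCH3: C–O–C with sp³ C, no adjacent C=O → ether.
  CH(CH2OH): pendant –CH2OH on an sp³ backbone C → alcohol.
  CH(CONH2): pendant –CONH2: carbonyl C bonded to C and N → amide.
  CH2NHCH2: C–N–C with sp³ carbons and no adjacent C=O → amine (secondary).
  COOH: –COOH: carbonyl C bonded to –OH and C → carboxylic acid (the –OH is not a separate alcohol).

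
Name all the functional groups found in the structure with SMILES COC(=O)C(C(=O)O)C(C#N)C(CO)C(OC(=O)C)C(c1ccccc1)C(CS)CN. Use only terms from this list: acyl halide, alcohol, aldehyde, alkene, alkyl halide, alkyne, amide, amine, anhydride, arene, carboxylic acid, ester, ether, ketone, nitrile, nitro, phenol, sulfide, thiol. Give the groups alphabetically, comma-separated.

alcohol, amine, arene, carboxylic acid, ester, nitrile, thiol

Working along the chain:
  CH3OOC: CH3O–C(=O)–: carbonyl C bonded to C and to –OCH3 → ester (not ketone + ether).
  CH(COOH): pendant –COOH: carbonyl C bonded to C and –OH → carboxylic acid.
  CH(CN): pendant –C≡N: nitrile.
  CH(CH2OH): pendant –CH2OH on an sp³ backbone C → alcohol.
  CH(OCOCH3): pendant –OC(=O)CH3: an acyloxy group → ester.
  CH(C6H5): pendant –C6H5: benzene ring → arene.
  CH(CH2SH): pendant –CH2SH → thiol.
  CH2NH2: –NH2 on an sp³ carbon with no adjacent C=O → amine.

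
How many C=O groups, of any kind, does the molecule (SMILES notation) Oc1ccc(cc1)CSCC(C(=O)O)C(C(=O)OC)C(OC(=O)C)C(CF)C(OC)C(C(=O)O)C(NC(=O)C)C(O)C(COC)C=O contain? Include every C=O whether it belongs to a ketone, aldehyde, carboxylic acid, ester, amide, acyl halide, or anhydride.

CH(COOH): carboxylic acid, 1 C=O (running total 1).
CH(COOCH3): ester, 1 C=O (running total 2).
CH(OCOCH3): ester, 1 C=O (running total 3).
CH(COOH): carboxylic acid, 1 C=O (running total 4).
CH(NHCOCH3): amide, 1 C=O (running total 5).
CHO: aldehyde, 1 C=O (running total 6).

6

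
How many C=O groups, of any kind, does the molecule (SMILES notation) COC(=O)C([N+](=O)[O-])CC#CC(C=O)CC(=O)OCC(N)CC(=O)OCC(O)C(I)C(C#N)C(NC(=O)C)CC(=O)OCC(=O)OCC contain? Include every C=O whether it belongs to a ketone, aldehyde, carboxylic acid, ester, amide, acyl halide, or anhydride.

7

CH3OOC: ester, 1 C=O (running total 1).
CH(CHO): aldehyde, 1 C=O (running total 2).
CH2COOCH2: ester, 1 C=O (running total 3).
CH2COOCH2: ester, 1 C=O (running total 4).
CH(NHCOCH3): amide, 1 C=O (running total 5).
CH2COOCH2: ester, 1 C=O (running total 6).
COOCH2CH3: ester, 1 C=O (running total 7).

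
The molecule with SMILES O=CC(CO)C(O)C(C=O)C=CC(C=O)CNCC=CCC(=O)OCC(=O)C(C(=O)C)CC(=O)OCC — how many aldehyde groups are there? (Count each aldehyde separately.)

3

Working along the chain:
  OHC: terminal –CHO: carbonyl C bonded to H and C → aldehyde.
  CH(CH2OH): pendant –CH2OH on an sp³ backbone C → alcohol.
  CH(OH): –OH on an sp³ carbon → alcohol (secondary).
  CH(CHO): pendant –CHO: carbonyl C bonded to C and H → aldehyde.
  CH=CH: C=C double bond → alkene.
  CH(CHO): pendant –CHO: carbonyl C bonded to C and H → aldehyde.
  CH2NHCH2: C–N–C with sp³ carbons and no adjacent C=O → amine (secondary).
  CH=CH: C=C double bond → alkene.
  CH2COOCH2: –C(=O)–O–C with C on the carbonyl side → ester.
  CO: –C(=O)– with carbon on both sides → ketone.
  CH(COCH3): pendant –COCH3: carbonyl C bonded to two carbons → ketone.
  COOCH2CH3: –C(=O)OCH2CH3: carbonyl C bonded to C and to –OEt → ester.
Aldehyde appears at: OHC, CH(CHO), CH(CHO) → 3.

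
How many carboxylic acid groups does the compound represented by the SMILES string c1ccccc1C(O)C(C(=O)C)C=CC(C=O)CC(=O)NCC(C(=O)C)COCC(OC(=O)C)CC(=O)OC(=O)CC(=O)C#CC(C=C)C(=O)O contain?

1

Reading the structure from left to right:
  C6H5: C6H5– phenyl ring → arene.
  CH(OH): –OH on an sp³ carbon → alcohol (secondary).
  CH(COCH3): pendant –COCH3: carbonyl C bonded to two carbons → ketone.
  CH=CH: C=C double bond → alkene.
  CH(CHO): pendant –CHO: carbonyl C bonded to C and H → aldehyde.
  CH2CONHCH2: –C(=O)–N– linkage → amide (the N is not an amine).
  CH(COCH3): pendant –COCH3: carbonyl C bonded to two carbons → ketone.
  CH2OCH2: C–O–C with sp³ carbons on both sides and no adjacent C=O → ether.
  CH(OCOCH3): pendant –OC(=O)CH3: an acyloxy group → ester.
  CH2CO-O-COCH2: two acyl groups sharing one oxygen, –C(=O)–O–C(=O)– → anhydride.
  CO: –C(=O)– with carbon on both sides → ketone.
  C≡C: C≡C triple bond → alkyne.
  CH(CH=CH2): pendant –CH=CH2: C=C double bond → alkene.
  COOH: –COOH: carbonyl C bonded to –OH and C → carboxylic acid (the –OH is not a separate alcohol).
Carboxylic acid appears at: COOH → 1.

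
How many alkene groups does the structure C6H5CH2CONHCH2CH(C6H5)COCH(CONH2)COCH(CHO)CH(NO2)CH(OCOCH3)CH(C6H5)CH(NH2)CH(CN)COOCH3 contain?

0

Taking each segment in turn:
  C6H5: C6H5– phenyl ring → arene.
  CH2CONHCH2: –C(=O)–N– linkage → amide (the N is not an amine).
  CH(C6H5): pendant –C6H5: benzene ring → arene.
  CO: –C(=O)– with carbon on both sides → ketone.
  CH(CONH2): pendant –CONH2: carbonyl C bonded to C and N → amide.
  CO: –C(=O)– with carbon on both sides → ketone.
  CH(CHO): pendant –CHO: carbonyl C bonded to C and H → aldehyde.
  CH(NO2): –NO2 on an sp³ carbon → nitro (the N=O is not a carbonyl).
  CH(OCOCH3): pendant –OC(=O)CH3: an acyloxy group → ester.
  CH(C6H5): pendant –C6H5: benzene ring → arene.
  CH(NH2): –NH2 on an sp³ carbon with no adjacent C=O → amine.
  CH(CN): pendant –C≡N: nitrile.
  COOCH3: –C(=O)OCH3: carbonyl C bonded to C and to –OCH3 → ester (not ketone + ether).
No segment is a alkene: C6H5 is arene, not alkene; CH(C6H5) is arene, not alkene; CH(C6H5) is arene, not alkene. → 0.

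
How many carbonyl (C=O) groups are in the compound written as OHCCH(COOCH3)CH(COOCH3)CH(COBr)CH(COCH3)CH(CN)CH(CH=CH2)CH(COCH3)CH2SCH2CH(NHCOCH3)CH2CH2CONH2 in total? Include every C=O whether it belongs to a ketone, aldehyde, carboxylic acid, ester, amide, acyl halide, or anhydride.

8

OHC: aldehyde, 1 C=O (running total 1).
CH(COOCH3): ester, 1 C=O (running total 2).
CH(COOCH3): ester, 1 C=O (running total 3).
CH(COBr): acyl halide, 1 C=O (running total 4).
CH(COCH3): ketone, 1 C=O (running total 5).
CH(COCH3): ketone, 1 C=O (running total 6).
CH(NHCOCH3): amide, 1 C=O (running total 7).
CONH2: amide, 1 C=O (running total 8).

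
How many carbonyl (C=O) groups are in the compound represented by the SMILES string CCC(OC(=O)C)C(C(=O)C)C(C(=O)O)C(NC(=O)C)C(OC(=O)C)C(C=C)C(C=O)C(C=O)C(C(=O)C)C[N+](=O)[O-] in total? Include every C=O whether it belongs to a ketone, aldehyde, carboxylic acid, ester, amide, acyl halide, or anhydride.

CH(OCOCH3): ester, 1 C=O (running total 1).
CH(COCH3): ketone, 1 C=O (running total 2).
CH(COOH): carboxylic acid, 1 C=O (running total 3).
CH(NHCOCH3): amide, 1 C=O (running total 4).
CH(OCOCH3): ester, 1 C=O (running total 5).
CH(CHO): aldehyde, 1 C=O (running total 6).
CH(CHO): aldehyde, 1 C=O (running total 7).
CH(COCH3): ketone, 1 C=O (running total 8).

8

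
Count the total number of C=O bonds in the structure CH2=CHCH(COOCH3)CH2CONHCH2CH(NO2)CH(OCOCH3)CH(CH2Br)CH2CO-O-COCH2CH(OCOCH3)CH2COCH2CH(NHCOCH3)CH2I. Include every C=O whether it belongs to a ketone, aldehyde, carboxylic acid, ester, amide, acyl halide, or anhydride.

8

CH(COOCH3): ester, 1 C=O (running total 1).
CH2CONHCH2: amide, 1 C=O (running total 2).
CH(OCOCH3): ester, 1 C=O (running total 3).
CH2CO-O-COCH2: anhydride, 2 C=O (running total 5).
CH(OCOCH3): ester, 1 C=O (running total 6).
CO: ketone, 1 C=O (running total 7).
CH(NHCOCH3): amide, 1 C=O (running total 8).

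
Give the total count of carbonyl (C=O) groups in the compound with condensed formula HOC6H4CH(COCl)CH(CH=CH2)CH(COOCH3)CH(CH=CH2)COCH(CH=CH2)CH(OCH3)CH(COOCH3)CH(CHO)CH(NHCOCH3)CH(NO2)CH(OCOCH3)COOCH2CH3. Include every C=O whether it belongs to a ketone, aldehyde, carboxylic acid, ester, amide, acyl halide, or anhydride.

8

CH(COCl): acyl halide, 1 C=O (running total 1).
CH(COOCH3): ester, 1 C=O (running total 2).
CO: ketone, 1 C=O (running total 3).
CH(COOCH3): ester, 1 C=O (running total 4).
CH(CHO): aldehyde, 1 C=O (running total 5).
CH(NHCOCH3): amide, 1 C=O (running total 6).
CH(OCOCH3): ester, 1 C=O (running total 7).
COOCH2CH3: ester, 1 C=O (running total 8).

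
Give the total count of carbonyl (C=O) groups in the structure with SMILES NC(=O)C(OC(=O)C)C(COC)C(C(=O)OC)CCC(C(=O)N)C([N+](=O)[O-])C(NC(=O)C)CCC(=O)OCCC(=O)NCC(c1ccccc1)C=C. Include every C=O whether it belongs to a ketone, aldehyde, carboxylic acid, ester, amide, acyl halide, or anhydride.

7

H2NCO: amide, 1 C=O (running total 1).
CH(OCOCH3): ester, 1 C=O (running total 2).
CH(COOCH3): ester, 1 C=O (running total 3).
CH(CONH2): amide, 1 C=O (running total 4).
CH(NHCOCH3): amide, 1 C=O (running total 5).
CH2COOCH2: ester, 1 C=O (running total 6).
CH2CONHCH2: amide, 1 C=O (running total 7).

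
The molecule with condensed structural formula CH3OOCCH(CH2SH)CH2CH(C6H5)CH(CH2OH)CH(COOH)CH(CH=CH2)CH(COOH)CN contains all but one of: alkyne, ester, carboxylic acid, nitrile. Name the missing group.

alkyne

nitrile: present (CN — –C≡N: carbon triple-bonded to nitrogen → nitrile).
ester: present (CH3OOC — CH3O–C(=O)–: carbonyl C bonded to C and to –OCH3 → ester (not ketone + ether)).
carboxylic acid: present (CH(COOH) — pendant –COOH: carbonyl C bonded to C and –OH → carboxylic acid).
alkyne: absent. In CN, the triple bond is C≡N, not C≡C, so it is a nitrile.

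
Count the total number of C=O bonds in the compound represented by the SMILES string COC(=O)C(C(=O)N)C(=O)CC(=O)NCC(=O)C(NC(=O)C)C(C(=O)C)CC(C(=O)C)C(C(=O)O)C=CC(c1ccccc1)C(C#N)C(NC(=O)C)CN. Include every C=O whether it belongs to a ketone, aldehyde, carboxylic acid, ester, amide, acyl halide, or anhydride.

10

CH3OOC: ester, 1 C=O (running total 1).
CH(CONH2): amide, 1 C=O (running total 2).
CO: ketone, 1 C=O (running total 3).
CH2CONHCH2: amide, 1 C=O (running total 4).
CO: ketone, 1 C=O (running total 5).
CH(NHCOCH3): amide, 1 C=O (running total 6).
CH(COCH3): ketone, 1 C=O (running total 7).
CH(COCH3): ketone, 1 C=O (running total 8).
CH(COOH): carboxylic acid, 1 C=O (running total 9).
CH(NHCOCH3): amide, 1 C=O (running total 10).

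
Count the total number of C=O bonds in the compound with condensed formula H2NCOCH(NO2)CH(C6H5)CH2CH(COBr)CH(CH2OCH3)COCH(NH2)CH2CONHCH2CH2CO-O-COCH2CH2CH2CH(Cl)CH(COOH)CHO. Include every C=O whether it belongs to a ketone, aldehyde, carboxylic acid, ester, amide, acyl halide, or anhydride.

8

H2NCO: amide, 1 C=O (running total 1).
CH(COBr): acyl halide, 1 C=O (running total 2).
CO: ketone, 1 C=O (running total 3).
CH2CONHCH2: amide, 1 C=O (running total 4).
CH2CO-O-COCH2: anhydride, 2 C=O (running total 6).
CH(COOH): carboxylic acid, 1 C=O (running total 7).
CHO: aldehyde, 1 C=O (running total 8).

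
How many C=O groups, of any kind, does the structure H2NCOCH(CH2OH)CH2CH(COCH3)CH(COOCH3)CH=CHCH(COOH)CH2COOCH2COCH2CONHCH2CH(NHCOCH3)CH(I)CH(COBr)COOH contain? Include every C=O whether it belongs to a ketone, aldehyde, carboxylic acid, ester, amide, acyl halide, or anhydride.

10

H2NCO: amide, 1 C=O (running total 1).
CH(COCH3): ketone, 1 C=O (running total 2).
CH(COOCH3): ester, 1 C=O (running total 3).
CH(COOH): carboxylic acid, 1 C=O (running total 4).
CH2COOCH2: ester, 1 C=O (running total 5).
CO: ketone, 1 C=O (running total 6).
CH2CONHCH2: amide, 1 C=O (running total 7).
CH(NHCOCH3): amide, 1 C=O (running total 8).
CH(COBr): acyl halide, 1 C=O (running total 9).
COOH: carboxylic acid, 1 C=O (running total 10).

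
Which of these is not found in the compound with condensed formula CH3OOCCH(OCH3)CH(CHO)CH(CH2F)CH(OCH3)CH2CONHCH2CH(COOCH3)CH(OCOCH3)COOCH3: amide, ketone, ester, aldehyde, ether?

ether: present (CH(OCH3) — pendant –OCH3: C–O–C with sp³ C, no adjacent C=O → ether).
aldehyde: present (CH(CHO) — pendant –CHO: carbonyl C bonded to C and H → aldehyde).
ester: present (CH3OOC — CH3O–C(=O)–: carbonyl C bonded to C and to –OCH3 → ester (not ketone + ether)).
amide: present (CH2CONHCH2 — –C(=O)–N– linkage → amide (the N is not an amine)).
ketone: absent. In each of CH3OOC, CH(COOCH3), CH(OCOCH3) and COOCH3, the C=O is bonded to an –O–C group, which defines an ester, not a ketone. In CH2CONHCH2, the C=O is bonded to nitrogen, which defines an amide, not a ketone. In CH(CHO), the carbonyl carbon carries an H, so it is an aldehyde, not a ketone.

ketone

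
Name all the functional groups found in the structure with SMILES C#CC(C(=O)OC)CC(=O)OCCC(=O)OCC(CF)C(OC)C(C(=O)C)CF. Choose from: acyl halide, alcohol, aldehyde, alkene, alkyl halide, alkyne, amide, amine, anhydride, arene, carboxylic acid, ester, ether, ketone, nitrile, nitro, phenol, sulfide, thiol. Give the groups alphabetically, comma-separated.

Working along the chain:
  HC≡C: C≡C triple bond → alkyne.
  CH(COOCH3): pendant –COOCH3: carbonyl C bonded to C and –OCH3 → ester.
  CH2COOCH2: –C(=O)–O–C with C on the carbonyl side → ester.
  CH2COOCH2: –C(=O)–O–C with C on the carbonyl side → ester.
  CH(CH2F): pendant –CH2X: halogen on sp³ carbon → alkyl halide.
  CH(OCH3): pendant –OCH3: C–O–C with sp³ C, no adjacent C=O → ether.
  CH(COCH3): pendant –COCH3: carbonyl C bonded to two carbons → ketone.
  CH2F: halogen on an sp³ carbon → alkyl halide.

alkyl halide, alkyne, ester, ether, ketone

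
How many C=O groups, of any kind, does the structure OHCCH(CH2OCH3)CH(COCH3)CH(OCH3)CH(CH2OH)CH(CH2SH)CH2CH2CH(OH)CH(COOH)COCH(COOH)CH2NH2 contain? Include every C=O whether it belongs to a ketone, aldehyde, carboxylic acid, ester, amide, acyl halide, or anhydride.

5

OHC: aldehyde, 1 C=O (running total 1).
CH(COCH3): ketone, 1 C=O (running total 2).
CH(COOH): carboxylic acid, 1 C=O (running total 3).
CO: ketone, 1 C=O (running total 4).
CH(COOH): carboxylic acid, 1 C=O (running total 5).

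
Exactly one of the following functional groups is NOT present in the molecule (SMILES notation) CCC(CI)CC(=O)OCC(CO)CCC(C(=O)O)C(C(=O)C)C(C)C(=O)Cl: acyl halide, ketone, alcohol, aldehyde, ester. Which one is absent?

alcohol: present (CH(CH2OH) — pendant –CH2OH on an sp³ backbone C → alcohol).
acyl halide: present (COCl — –C(=O)Cl: carbonyl C bonded to C and to a halogen → acyl halide (not alkyl halide)).
ester: present (CH2COOCH2 — –C(=O)–O–C with C on the carbonyl side → ester).
ketone: present (CH(COCH3) — pendant –COCH3: carbonyl C bonded to two carbons → ketone).
aldehyde: absent. In CH(COCH3), the carbonyl carbon is bonded to two carbons, so it is a ketone, not an aldehyde. In CH(COOH), the carbonyl carbon bears –OH, not –H, so it is a carboxylic acid.

aldehyde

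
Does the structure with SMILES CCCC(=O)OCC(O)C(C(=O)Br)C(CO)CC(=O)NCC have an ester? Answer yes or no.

Working along the chain:
  CH2COOCH2: –C(=O)–O–C with C on the carbonyl side → ester.
  CH(OH): –OH on an sp³ carbon → alcohol (secondary).
  CH(COBr): pendant –C(=O)X: carbonyl C bonded to C and halogen → acyl halide.
  CH(CH2OH): pendant –CH2OH on an sp³ backbone C → alcohol.
  CH2CONHCH2: –C(=O)–N– linkage → amide (the N is not an amine).
The CH2COOCH2 segment supplies the ester: –C(=O)–O–C with C on the carbonyl side → ester.

yes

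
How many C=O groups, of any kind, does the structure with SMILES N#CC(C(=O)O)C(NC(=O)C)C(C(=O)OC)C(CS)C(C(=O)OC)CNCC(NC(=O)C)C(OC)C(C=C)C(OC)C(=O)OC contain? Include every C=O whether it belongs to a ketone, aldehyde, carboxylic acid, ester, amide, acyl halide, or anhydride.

6

CH(COOH): carboxylic acid, 1 C=O (running total 1).
CH(NHCOCH3): amide, 1 C=O (running total 2).
CH(COOCH3): ester, 1 C=O (running total 3).
CH(COOCH3): ester, 1 C=O (running total 4).
CH(NHCOCH3): amide, 1 C=O (running total 5).
COOCH3: ester, 1 C=O (running total 6).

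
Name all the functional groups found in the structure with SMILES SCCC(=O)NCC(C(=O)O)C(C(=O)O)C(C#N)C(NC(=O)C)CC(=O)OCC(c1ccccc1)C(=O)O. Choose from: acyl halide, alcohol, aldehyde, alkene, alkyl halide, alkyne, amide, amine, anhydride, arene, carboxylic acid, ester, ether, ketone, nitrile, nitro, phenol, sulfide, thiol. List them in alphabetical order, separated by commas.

amide, arene, carboxylic acid, ester, nitrile, thiol

Taking each segment in turn:
  HSCH2: –SH on an sp³ carbon → thiol.
  CH2CONHCH2: –C(=O)–N– linkage → amide (the N is not an amine).
  CH(COOH): pendant –COOH: carbonyl C bonded to C and –OH → carboxylic acid.
  CH(COOH): pendant –COOH: carbonyl C bonded to C and –OH → carboxylic acid.
  CH(CN): pendant –C≡N: nitrile.
  CH(NHCOCH3): pendant –NHC(=O)CH3: N bonded to a carbonyl → amide (not amine).
  CH2COOCH2: –C(=O)–O–C with C on the carbonyl side → ester.
  CH(C6H5): pendant –C6H5: benzene ring → arene.
  COOH: –COOH: carbonyl C bonded to –OH and C → carboxylic acid (the –OH is not a separate alcohol).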